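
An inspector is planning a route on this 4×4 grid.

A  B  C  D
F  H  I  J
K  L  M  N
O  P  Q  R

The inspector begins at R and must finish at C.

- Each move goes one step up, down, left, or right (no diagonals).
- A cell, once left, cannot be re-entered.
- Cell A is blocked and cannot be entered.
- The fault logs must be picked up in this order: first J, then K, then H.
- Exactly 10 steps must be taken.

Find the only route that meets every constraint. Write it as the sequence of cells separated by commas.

The waypoints must appear in the order J, K, H, with no cell reused.
Route from R: up 2 to J, left 1 to I, down 1 to M, left 2 to K, up 1 to F, right 1 to H, up 1 to B, right 1 to C — 10 moves in all.
Check: order respected (J at step 2, K at step 6, H at step 8); 10 moves as required.

R, N, J, I, M, L, K, F, H, B, C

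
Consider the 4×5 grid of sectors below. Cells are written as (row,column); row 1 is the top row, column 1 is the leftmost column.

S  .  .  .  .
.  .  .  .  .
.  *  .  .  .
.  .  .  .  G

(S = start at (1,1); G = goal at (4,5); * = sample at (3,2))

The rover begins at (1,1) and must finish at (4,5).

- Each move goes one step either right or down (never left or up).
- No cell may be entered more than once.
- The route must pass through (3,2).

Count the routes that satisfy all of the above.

12

A right/down-only route from (1,1) to (4,5) makes exactly 3 down-moves and 4 right-moves in some order.
With no other constraints that would be C(7,3) = 35 routes.
Split at (3,2) and multiply the segment counts: (1,1)→(3,2): 3; (3,2)→(4,5): 4; product = 12.
That gives 12 routes.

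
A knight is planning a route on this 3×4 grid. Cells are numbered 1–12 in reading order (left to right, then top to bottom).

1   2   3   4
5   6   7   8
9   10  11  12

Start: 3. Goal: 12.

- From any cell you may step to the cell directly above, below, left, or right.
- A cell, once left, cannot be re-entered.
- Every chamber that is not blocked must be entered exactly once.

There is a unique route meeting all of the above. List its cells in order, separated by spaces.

3 4 8 7 6 2 1 5 9 10 11 12

Need to visit all 12 open cells exactly once, starting at 3 and ending at 12.
Route from 3: right 1 to 4, down 1 to 8, left 2 to 6, up 1 to 2, left 1 to 1, down 2 to 9, right 3 to 12 — 11 moves in all.
Check: all 12 open cells covered.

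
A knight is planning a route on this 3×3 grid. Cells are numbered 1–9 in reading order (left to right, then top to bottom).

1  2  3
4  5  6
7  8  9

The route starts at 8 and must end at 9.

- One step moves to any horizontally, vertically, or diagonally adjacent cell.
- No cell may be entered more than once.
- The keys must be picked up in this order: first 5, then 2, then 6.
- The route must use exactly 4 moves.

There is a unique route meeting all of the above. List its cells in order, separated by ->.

8 -> 5 -> 2 -> 6 -> 9

The waypoints must appear in the order 5, 2, 6, with no cell reused.
Route from 8: 2× up (reaching 2), down-right to 6, down to 9 — 4 moves in all.
Check: order respected (5 at step 1, 2 at step 2, 6 at step 3); 4 moves as required.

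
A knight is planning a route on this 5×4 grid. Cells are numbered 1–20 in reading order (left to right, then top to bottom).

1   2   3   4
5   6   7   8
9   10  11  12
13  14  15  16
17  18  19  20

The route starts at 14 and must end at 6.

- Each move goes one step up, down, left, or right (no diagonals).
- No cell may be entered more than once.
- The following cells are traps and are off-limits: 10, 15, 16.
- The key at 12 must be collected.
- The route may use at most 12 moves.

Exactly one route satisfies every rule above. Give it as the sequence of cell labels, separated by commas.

14, 13, 9, 5, 1, 2, 3, 4, 8, 12, 11, 7, 6

The budget equals the shortest possible length, so every move has to be on a shortest route through the required cells.
Route from 14: left to 13, 3× up (reaching 1), 3× right (reaching 4), 2× down (reaching 12), left to 11, up to 7, left to 6 — 12 moves in all.
Check: all required cells visited; 12 ≤ 12 moves.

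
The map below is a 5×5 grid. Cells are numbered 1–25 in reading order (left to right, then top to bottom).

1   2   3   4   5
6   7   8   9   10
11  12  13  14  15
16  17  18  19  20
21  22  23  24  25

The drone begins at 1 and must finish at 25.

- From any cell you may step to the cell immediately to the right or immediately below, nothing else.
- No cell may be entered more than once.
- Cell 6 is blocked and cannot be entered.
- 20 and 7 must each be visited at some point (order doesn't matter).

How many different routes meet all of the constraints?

A right/down-only route from 1 to 25 makes exactly 4 down-moves and 4 right-moves in some order.
With no other constraints that would be C(8,4) = 70 routes.
A monotone route can only reach the required cells in the order 7, 20, so split there and multiply the segment counts (each segment already excludes blocked cells): 1→7: 1; 7→20: 10; 20→25: 1; product = 10.
That gives 10 routes.

10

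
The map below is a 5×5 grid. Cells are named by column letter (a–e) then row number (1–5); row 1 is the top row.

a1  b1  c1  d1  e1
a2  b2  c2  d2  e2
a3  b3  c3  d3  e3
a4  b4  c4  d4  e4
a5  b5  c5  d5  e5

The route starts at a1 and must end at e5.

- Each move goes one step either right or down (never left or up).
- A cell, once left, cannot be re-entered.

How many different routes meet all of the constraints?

A right/down-only route from a1 to e5 makes exactly 4 down-moves and 4 right-moves in some order.
With no other constraints that would be C(8,4) = 70 routes.
That gives 70 routes.

70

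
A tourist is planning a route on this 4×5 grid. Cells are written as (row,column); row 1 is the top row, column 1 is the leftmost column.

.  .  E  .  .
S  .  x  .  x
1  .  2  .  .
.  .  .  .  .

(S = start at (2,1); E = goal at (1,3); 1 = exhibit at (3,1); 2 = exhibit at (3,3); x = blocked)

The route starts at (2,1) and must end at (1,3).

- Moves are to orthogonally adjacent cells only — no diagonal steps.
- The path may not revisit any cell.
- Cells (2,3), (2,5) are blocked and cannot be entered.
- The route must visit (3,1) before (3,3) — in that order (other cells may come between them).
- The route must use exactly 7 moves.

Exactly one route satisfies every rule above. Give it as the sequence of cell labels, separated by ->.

The waypoints must appear in the order (3,1), (3,3), with no cell reused.
Route from (2,1): down to (3,1), 3× right (reaching (3,4)), 2× up (reaching (1,4)), left to (1,3) — 7 moves in all.
Check: order respected (1 at step 1, 2 at step 3); 7 moves as required.

(2,1) -> (3,1) -> (3,2) -> (3,3) -> (3,4) -> (2,4) -> (1,4) -> (1,3)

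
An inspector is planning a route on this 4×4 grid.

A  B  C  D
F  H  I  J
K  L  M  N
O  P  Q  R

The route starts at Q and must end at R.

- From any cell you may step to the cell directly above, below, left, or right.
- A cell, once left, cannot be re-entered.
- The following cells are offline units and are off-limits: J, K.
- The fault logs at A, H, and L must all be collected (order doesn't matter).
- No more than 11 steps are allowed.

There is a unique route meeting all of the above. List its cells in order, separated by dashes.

The budget equals the shortest possible length, so every move has to be on a shortest route through the required cells.
Route from Q: left to P, 2× up (reaching H), left to F, up to A, 2× right (reaching C), 2× down (reaching M), right to N, down to R — 11 moves in all.
Check: all required cells visited; 11 ≤ 11 moves.

Q - P - L - H - F - A - B - C - I - M - N - R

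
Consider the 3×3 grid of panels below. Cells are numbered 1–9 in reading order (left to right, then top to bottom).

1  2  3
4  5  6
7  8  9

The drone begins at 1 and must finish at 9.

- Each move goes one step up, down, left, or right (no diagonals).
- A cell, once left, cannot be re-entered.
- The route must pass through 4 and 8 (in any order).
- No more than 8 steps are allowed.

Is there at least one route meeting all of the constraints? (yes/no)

yes

One route that works: 1 → 4 → 7 → 8 → 9.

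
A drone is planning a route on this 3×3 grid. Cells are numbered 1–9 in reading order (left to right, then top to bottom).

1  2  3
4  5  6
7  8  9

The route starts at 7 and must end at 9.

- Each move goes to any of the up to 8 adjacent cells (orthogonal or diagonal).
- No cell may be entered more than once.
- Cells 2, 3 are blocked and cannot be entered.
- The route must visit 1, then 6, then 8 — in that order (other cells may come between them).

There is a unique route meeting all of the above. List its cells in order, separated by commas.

7, 4, 1, 5, 6, 8, 9

The waypoints must appear in the order 1, 6, 8, with no cell reused.
Route from 7: up 2 to 1, down-right 1 to 5, right 1 to 6, down-left 1 to 8, right 1 to 9 — 6 moves in all.
Check: order respected (1 at step 2, 6 at step 4, 8 at step 5).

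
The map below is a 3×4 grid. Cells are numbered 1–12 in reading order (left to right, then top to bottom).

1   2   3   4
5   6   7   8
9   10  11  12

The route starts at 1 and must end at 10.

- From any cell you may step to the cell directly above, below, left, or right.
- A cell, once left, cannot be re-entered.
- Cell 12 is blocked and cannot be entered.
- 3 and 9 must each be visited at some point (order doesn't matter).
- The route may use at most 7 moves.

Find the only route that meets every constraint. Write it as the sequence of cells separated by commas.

1, 2, 3, 7, 6, 5, 9, 10

Any route must reach 3 and 9 and still end at 10 within 7 moves, so the order of the required stops is forced.
Route from 1: right 2 to 3, down 1 to 7, left 2 to 5, down 1 to 9, right 1 to 10 — 7 moves in all.
Check: all required cells visited; 7 ≤ 7 moves.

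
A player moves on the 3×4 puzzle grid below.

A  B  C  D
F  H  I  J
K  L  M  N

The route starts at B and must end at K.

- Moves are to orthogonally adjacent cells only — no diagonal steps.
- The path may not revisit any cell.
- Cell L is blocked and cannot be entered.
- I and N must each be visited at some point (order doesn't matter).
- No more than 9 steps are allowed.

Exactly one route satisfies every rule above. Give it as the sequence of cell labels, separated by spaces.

B C D J N M I H F K

The budget equals the shortest possible length, so every move has to be on a shortest route through the required cells.
Route from B: 2× right (reaching D), 2× down (reaching N), left to M, up to I, 2× left (reaching F), down to K — 9 moves in all.
Check: all required cells visited; 9 ≤ 9 moves.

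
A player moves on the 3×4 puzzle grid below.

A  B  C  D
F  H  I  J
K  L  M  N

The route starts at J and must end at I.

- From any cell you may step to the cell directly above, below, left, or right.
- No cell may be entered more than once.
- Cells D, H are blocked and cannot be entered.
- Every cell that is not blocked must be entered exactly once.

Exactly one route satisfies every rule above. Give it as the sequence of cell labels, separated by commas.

J, N, M, L, K, F, A, B, C, I

Need to visit all 10 open cells exactly once, starting at J and ending at I.
Cell A has only two open neighbours (F and B), so the path must pass straight through it: one of those is the cell it's entered from and the other is where it exits.
Route from J: down 1 to N, left 3 to K, up 2 to A, right 2 to C, down 1 to I — 9 moves in all.
Check: all 10 open cells covered.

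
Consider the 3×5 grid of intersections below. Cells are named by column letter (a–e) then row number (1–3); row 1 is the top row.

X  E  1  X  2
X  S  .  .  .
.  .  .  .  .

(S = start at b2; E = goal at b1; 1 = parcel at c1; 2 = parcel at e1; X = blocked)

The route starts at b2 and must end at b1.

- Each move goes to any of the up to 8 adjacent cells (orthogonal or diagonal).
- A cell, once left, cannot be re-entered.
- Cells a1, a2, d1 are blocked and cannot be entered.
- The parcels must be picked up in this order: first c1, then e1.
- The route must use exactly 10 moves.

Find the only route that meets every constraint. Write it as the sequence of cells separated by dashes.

The waypoints must appear in the order c1, e1, with no cell reused.
Route from b2: up-right to c1, down-right to d2, up-right to e1, 2× down (reaching e3), 3× left (reaching b3), up-right to c2, up-left to b1 — 10 moves in all.
Check: order respected (1 at step 1, 2 at step 3); 10 moves as required.

b2 - c1 - d2 - e1 - e2 - e3 - d3 - c3 - b3 - c2 - b1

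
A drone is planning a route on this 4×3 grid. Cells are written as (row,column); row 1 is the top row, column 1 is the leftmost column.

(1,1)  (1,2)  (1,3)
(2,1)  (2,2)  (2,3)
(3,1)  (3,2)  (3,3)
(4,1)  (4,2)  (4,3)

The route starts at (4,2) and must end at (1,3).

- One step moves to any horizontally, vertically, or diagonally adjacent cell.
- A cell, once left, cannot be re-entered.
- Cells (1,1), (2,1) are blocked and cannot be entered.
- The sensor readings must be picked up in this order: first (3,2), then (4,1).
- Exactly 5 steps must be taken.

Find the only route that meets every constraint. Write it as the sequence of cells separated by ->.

The waypoints must appear in the order (3,2), (4,1), with no cell reused.
Route from (4,2): up to (3,2), down-left to (4,1), up to (3,1), 2× up-right (reaching (1,3)) — 5 moves in all.
Check: order respected ((3,2) at step 1, (4,1) at step 2); 5 moves as required.

(4,2) -> (3,2) -> (4,1) -> (3,1) -> (2,2) -> (1,3)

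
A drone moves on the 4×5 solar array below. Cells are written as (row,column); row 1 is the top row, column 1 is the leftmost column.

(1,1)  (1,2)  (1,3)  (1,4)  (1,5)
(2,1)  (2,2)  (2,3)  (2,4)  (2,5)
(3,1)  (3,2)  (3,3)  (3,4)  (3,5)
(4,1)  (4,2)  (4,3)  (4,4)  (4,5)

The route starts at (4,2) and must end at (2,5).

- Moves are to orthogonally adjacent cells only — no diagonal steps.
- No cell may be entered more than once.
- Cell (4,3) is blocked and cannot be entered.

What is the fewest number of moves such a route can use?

The Manhattan distance from (4,2) to (2,5) is |4−2| + |2−5| = 5, so at least 5 moves are needed.
A route of 5 moves achieves this: (4,2) → (3,2) → (2,2) → (2,3) → (2,4) → (2,5).
Since 5 matches the lower bound, it is optimal.

5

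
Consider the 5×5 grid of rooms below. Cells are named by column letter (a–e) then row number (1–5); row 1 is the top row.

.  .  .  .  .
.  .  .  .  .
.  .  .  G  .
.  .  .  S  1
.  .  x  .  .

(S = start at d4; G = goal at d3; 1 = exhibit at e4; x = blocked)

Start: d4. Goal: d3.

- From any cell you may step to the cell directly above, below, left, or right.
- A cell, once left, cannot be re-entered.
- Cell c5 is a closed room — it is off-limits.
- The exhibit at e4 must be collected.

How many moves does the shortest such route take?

3

Any route passes through e4 somewhere between d4 and d3. Summing Manhattan distances along the two legs (d4 → e4 → d3) gives a lower bound of 1 + 2 = 3 moves.
A route of 3 moves achieves this: d4 → e4 → e3 → d3.
Since 3 matches the lower bound, it is optimal.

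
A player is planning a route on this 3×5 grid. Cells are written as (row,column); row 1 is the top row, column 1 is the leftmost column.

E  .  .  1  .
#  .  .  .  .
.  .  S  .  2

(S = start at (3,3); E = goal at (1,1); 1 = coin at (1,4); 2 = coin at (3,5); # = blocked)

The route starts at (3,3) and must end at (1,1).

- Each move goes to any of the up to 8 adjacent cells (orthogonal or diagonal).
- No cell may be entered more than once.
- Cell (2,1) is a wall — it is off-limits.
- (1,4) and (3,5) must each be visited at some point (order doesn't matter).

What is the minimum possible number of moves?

Any route passes through (1,4) and (3,5) in some order between (3,3) and (1,1). Summing Chebyshev distances along each leg and taking the cheapest ordering ((3,3) → (3,5) → (1,4) → (1,1)) gives a lower bound of 2 + 2 + 3 = 7 moves.
A route of 7 moves achieves this: (3,3) → (2,4) → (3,5) → (2,5) → (1,4) → (1,3) → (1,2) → (1,1).
Since 7 matches the lower bound, it is optimal.

7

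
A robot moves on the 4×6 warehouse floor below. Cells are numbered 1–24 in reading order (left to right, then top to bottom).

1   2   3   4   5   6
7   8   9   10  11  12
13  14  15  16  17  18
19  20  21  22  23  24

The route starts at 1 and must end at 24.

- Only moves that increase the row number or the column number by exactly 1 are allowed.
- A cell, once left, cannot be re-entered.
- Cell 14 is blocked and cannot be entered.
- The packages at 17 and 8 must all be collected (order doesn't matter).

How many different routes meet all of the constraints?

12

A right/down-only route from 1 to 24 makes exactly 3 down-moves and 5 right-moves in some order.
With no other constraints that would be C(8,3) = 56 routes.
A monotone route can only reach the required cells in the order 8, 17, so split there and multiply the segment counts (each segment already excludes blocked cells): 1→8: 2; 8→17: 3; 17→24: 2; product = 12.
That gives 12 routes.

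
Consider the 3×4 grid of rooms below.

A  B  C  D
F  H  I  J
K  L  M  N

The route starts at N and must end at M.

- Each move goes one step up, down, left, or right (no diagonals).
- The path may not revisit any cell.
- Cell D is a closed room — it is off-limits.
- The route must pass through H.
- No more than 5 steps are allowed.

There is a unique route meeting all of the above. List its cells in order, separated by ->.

N -> J -> I -> H -> L -> M

The 5-move cap with required stops at H leaves no slack for detours.
Route from N: up 1 to J, left 2 to H, down 1 to L, right 1 to M — 5 moves in all.
Check: all required cells visited; 5 ≤ 5 moves.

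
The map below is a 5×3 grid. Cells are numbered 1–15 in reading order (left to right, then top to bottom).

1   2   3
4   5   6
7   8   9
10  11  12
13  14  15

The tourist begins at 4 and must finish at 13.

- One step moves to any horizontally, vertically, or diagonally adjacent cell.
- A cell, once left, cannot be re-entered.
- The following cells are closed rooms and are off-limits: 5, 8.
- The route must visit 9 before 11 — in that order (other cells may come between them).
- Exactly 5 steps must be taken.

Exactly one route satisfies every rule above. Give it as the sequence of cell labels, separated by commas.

The waypoints must appear in the order 9, 11, with no cell reused.
Route from 4: up-right 1 to 2, down-right 1 to 6, down 1 to 9, down-left 2 to 13 — 5 moves in all.
Check: order respected (9 at step 3, 11 at step 4); 5 moves as required.

4, 2, 6, 9, 11, 13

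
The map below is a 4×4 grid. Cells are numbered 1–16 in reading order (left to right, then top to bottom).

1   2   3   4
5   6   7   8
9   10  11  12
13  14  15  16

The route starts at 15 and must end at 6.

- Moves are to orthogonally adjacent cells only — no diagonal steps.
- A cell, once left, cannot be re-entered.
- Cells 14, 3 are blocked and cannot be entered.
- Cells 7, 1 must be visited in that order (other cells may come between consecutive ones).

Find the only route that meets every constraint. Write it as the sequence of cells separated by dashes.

15 - 16 - 12 - 8 - 7 - 11 - 10 - 9 - 5 - 1 - 2 - 6

The waypoints must appear in the order 7, 1, with no cell reused.
Route from 15: right 1 to 16, up 2 to 8, left 1 to 7, down 1 to 11, left 2 to 9, up 2 to 1, right 1 to 2, down 1 to 6 — 11 moves in all.
Check: order respected (7 at step 4, 1 at step 9).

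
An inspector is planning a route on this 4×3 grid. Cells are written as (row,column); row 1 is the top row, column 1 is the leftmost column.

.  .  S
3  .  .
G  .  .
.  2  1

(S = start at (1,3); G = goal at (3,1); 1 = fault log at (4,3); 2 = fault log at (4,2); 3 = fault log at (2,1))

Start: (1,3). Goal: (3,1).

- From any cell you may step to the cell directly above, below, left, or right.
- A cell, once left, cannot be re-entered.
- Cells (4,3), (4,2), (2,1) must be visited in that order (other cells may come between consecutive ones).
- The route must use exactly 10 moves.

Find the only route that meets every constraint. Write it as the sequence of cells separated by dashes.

The waypoints must appear in the order (4,3), (4,2), (2,1), with no cell reused.
Route from (1,3): down 3 to (4,3), left 1 to (4,2), up 3 to (1,2), left 1 to (1,1), down 2 to (3,1) — 10 moves in all.
Check: order respected (1 at step 3, 2 at step 4, 3 at step 9); 10 moves as required.

(1,3) - (2,3) - (3,3) - (4,3) - (4,2) - (3,2) - (2,2) - (1,2) - (1,1) - (2,1) - (3,1)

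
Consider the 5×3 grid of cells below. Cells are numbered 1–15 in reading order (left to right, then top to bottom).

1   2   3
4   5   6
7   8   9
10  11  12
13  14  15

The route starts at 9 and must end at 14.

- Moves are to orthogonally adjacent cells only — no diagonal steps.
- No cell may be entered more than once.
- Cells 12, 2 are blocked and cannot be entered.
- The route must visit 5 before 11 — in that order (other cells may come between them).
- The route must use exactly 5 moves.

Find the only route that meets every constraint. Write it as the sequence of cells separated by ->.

9 -> 6 -> 5 -> 8 -> 11 -> 14

The waypoints must appear in the order 5, 11, with no cell reused.
Route from 9: up to 6, left to 5, 3× down (reaching 14) — 5 moves in all.
Check: order respected (5 at step 2, 11 at step 4); 5 moves as required.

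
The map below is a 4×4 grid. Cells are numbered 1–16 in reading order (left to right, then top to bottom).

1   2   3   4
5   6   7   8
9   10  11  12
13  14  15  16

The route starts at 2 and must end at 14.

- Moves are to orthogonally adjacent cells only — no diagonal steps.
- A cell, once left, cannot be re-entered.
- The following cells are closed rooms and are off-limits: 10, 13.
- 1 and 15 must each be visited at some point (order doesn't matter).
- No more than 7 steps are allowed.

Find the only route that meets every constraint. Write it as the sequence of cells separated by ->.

2 -> 1 -> 5 -> 6 -> 7 -> 11 -> 15 -> 14

Any route must reach 1 and 15 and still end at 14 within 7 moves, so the order of the required stops is forced.
Route from 2: left to 1, down to 5, 2× right (reaching 7), 2× down (reaching 15), left to 14 — 7 moves in all.
Check: all required cells visited; 7 ≤ 7 moves.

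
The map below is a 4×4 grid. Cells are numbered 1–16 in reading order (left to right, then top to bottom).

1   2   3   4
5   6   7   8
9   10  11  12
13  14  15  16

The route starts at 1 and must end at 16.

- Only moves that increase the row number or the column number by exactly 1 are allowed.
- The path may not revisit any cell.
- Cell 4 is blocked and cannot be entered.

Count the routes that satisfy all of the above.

A right/down-only route from 1 to 16 makes exactly 3 down-moves and 3 right-moves in some order.
With no other constraints that would be C(6,3) = 20 routes.
Subtract routes through each blocked cell (inclusion–exclusion for overlaps): − through 4: 1 → 19.
That gives 19 routes.

19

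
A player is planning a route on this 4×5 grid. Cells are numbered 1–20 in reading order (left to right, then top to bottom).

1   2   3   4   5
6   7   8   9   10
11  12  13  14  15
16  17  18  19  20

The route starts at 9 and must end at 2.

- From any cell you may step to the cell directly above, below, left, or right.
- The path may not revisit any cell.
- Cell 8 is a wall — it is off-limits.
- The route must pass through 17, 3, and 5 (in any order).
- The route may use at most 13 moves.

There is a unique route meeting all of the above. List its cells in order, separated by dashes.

9 - 14 - 13 - 12 - 17 - 18 - 19 - 20 - 15 - 10 - 5 - 4 - 3 - 2

The 13-move cap with required stops at 17, 3, 5 leaves no slack for detours.
Route from 9: down to 14, 2× left (reaching 12), down to 17, 3× right (reaching 20), 3× up (reaching 5), 3× left (reaching 2) — 13 moves in all.
Check: all required cells visited; 13 ≤ 13 moves.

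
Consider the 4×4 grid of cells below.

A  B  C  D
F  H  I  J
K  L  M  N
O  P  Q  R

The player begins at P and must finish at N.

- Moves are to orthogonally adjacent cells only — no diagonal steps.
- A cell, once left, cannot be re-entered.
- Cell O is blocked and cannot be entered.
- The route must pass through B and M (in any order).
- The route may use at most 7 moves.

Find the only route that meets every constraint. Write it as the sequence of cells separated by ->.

P -> L -> H -> B -> C -> I -> M -> N

The budget equals the shortest possible length, so every move has to be on a shortest route through the required cells.
Route from P: 3× up (reaching B), right to C, 2× down (reaching M), right to N — 7 moves in all.
Check: all required cells visited; 7 ≤ 7 moves.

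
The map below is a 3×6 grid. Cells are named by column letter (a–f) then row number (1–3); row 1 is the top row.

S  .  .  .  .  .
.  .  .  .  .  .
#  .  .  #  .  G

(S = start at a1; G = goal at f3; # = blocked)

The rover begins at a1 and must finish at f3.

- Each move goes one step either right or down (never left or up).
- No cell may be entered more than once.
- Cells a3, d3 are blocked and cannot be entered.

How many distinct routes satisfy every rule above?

A right/down-only route from a1 to f3 makes exactly 2 down-moves and 5 right-moves in some order.
With no other constraints that would be C(7,2) = 21 routes.
Subtract routes through each blocked cell (inclusion–exclusion for overlaps): − through a3: 1 − through d3: 10 + through a3&d3: 1 → 11.
That gives 11 routes.

11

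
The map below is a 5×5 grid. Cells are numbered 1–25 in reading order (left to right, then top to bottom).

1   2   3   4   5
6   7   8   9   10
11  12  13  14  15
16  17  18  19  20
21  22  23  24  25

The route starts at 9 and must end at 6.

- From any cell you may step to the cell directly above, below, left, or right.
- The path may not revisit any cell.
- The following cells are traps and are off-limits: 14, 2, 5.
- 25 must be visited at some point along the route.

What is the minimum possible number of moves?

Any route passes through 25 somewhere between 9 and 6. Summing Manhattan distances along the two legs (9 → 25 → 6) gives a lower bound of 4 + 7 = 11 moves.
A route of 11 moves achieves this: 9 → 10 → 15 → 20 → 25 → 24 → 19 → 18 → 13 → 8 → 7 → 6.
Since 11 matches the lower bound, it is optimal.

11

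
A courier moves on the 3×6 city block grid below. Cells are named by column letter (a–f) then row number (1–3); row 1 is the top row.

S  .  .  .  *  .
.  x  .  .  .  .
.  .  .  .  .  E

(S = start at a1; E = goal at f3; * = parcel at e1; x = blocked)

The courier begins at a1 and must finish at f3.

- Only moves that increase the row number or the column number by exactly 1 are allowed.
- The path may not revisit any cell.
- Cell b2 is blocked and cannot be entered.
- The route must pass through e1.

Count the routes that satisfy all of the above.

A right/down-only route from a1 to f3 makes exactly 2 down-moves and 5 right-moves in some order.
With no other constraints that would be C(7,2) = 21 routes.
Split at e1 and multiply the segment counts (each segment already excludes blocked cells): a1→e1: 1; e1→f3: 3; product = 3.
That gives 3 routes.

3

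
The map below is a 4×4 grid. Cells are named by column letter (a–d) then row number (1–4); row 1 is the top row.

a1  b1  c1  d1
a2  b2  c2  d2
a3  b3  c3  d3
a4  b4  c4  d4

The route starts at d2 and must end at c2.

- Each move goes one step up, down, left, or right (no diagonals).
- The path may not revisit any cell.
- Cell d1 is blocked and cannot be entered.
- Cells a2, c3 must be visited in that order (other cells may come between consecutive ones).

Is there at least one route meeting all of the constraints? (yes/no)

yes

One route that works: d2 → d3 → d4 → c4 → b4 → a4 → a3 → a2 → b2 → b3 → c3 → c2.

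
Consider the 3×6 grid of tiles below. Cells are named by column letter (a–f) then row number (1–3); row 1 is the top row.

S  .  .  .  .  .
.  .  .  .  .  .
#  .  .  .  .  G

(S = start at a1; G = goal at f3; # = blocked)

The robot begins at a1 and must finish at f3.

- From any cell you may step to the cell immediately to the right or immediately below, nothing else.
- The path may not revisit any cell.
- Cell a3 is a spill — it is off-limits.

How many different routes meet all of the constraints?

20

A right/down-only route from a1 to f3 makes exactly 2 down-moves and 5 right-moves in some order.
With no other constraints that would be C(7,2) = 21 routes.
Subtract routes through each blocked cell (inclusion–exclusion for overlaps): − through a3: 1 → 20.
That gives 20 routes.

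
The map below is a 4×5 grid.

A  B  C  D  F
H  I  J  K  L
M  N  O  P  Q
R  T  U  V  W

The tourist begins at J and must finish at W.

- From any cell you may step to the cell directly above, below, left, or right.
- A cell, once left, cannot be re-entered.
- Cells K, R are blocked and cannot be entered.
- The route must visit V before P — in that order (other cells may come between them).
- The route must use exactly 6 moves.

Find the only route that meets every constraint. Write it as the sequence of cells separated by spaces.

J O U V P Q W

The waypoints must appear in the order V, P, with no cell reused.
Route from J: 2× down (reaching U), right to V, up to P, right to Q, down to W — 6 moves in all.
Check: order respected (V at step 3, P at step 4); 6 moves as required.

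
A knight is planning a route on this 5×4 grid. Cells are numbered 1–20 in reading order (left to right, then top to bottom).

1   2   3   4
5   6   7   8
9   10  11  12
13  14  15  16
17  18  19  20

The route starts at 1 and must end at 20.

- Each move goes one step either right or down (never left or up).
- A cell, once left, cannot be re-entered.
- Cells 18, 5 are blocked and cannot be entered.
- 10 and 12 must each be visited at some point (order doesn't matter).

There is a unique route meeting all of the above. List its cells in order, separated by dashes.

1 - 2 - 6 - 10 - 11 - 12 - 16 - 20

Moves only go right or down, so the column and row indices never decrease.
Route from 1: right 1 to 2, down 2 to 10, right 2 to 12, down 2 to 20 — 7 moves in all.
Check: all required cells visited.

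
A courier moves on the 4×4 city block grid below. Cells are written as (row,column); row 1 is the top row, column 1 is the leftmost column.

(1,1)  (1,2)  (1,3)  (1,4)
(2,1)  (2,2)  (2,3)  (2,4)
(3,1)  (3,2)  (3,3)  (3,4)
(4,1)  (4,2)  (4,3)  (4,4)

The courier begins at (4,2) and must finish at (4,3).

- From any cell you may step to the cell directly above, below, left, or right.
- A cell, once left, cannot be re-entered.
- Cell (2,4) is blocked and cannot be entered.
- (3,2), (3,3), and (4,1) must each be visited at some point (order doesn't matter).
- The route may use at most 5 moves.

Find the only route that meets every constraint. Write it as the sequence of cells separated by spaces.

(4,2) (4,1) (3,1) (3,2) (3,3) (4,3)

The budget equals the shortest possible length, so every move has to be on a shortest route through the required cells.
Route from (4,2): left 1 to (4,1), up 1 to (3,1), right 2 to (3,3), down 1 to (4,3) — 5 moves in all.
Check: all required cells visited; 5 ≤ 5 moves.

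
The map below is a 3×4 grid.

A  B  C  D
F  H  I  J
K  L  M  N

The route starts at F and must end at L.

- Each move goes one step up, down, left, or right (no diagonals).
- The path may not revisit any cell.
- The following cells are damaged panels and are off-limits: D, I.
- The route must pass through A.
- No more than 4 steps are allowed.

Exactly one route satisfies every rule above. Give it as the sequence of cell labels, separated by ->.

The 4-move cap with required stops at A leaves no slack for detours.
Route from F: up 1 to A, right 1 to B, down 2 to L — 4 moves in all.
Check: all required cells visited; 4 ≤ 4 moves.

F -> A -> B -> H -> L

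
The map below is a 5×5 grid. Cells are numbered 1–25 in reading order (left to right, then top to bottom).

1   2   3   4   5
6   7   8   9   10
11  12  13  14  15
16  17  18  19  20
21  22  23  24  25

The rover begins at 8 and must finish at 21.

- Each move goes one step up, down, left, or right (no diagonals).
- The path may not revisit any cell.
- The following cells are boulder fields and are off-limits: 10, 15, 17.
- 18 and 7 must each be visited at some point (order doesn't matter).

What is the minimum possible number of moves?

Any route passes through 18 and 7 in some order between 8 and 21. Summing Manhattan distances along each leg and taking the cheapest ordering (8 → 7 → 18 → 21) gives a lower bound of 1 + 3 + 3 = 7 moves.
A route of 7 moves achieves this: 8 → 7 → 12 → 13 → 18 → 23 → 22 → 21.
Since 7 matches the lower bound, it is optimal.

7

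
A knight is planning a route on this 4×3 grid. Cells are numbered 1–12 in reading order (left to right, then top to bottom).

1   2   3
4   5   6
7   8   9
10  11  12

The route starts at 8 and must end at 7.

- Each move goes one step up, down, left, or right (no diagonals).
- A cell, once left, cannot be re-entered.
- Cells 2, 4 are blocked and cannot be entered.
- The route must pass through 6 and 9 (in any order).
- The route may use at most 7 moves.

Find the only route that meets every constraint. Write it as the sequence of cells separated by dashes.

The 7-move cap with required stops at 6, 9 leaves no slack for detours.
Route from 8: up 1 to 5, right 1 to 6, down 2 to 12, left 2 to 10, up 1 to 7 — 7 moves in all.
Check: all required cells visited; 7 ≤ 7 moves.

8 - 5 - 6 - 9 - 12 - 11 - 10 - 7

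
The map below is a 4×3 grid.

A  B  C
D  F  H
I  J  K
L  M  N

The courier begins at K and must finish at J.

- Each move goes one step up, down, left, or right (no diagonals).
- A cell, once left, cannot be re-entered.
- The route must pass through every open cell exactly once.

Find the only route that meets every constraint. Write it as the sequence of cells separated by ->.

Need to visit all 12 open cells exactly once, starting at K and ending at J.
Route from K: down 1 to N, left 2 to L, up 3 to A, right 2 to C, down 1 to H, left 1 to F, down 1 to J — 11 moves in all.
Check: all 12 open cells covered.

K -> N -> M -> L -> I -> D -> A -> B -> C -> H -> F -> J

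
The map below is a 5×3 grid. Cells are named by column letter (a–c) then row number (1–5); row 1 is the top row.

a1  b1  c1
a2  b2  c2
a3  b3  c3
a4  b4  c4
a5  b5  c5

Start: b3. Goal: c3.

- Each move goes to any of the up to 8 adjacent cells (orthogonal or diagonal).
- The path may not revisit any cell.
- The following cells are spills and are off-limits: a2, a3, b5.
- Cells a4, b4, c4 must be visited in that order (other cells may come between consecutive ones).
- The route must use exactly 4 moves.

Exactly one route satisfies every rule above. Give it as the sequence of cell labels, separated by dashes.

b3 - a4 - b4 - c4 - c3

The waypoints must appear in the order a4, b4, c4, with no cell reused.
Route from b3: down-left to a4, 2× right (reaching c4), up to c3 — 4 moves in all.
Check: order respected (a4 at step 1, b4 at step 2, c4 at step 3); 4 moves as required.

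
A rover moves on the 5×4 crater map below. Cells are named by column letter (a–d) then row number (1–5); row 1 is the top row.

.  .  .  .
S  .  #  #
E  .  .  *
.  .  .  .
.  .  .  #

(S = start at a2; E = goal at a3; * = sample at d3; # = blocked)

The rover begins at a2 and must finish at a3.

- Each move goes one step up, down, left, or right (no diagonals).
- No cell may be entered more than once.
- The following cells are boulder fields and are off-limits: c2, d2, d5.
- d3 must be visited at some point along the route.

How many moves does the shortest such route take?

9

Any route passes through d3 somewhere between a2 and a3. Summing Manhattan distances along the two legs (a2 → d3 → a3) gives a lower bound of 4 + 3 = 7 moves.
The shortest route satisfying every rule uses 9 moves: a2 → b2 → b3 → c3 → d3 → d4 → c4 → b4 → a4 → a3.
The no-revisit rule (legs can't share cells) pushes the minimum above the 7-move bound; an exhaustive check rules out every length from 7 to 8, leaving 9 as the minimum.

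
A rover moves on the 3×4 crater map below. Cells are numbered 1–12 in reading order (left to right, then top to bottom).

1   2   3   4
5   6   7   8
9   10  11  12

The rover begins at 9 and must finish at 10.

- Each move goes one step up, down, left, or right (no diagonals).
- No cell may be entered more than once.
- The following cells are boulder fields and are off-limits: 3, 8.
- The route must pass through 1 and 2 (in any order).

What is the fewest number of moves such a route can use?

5

Any route passes through 1 and 2 in some order between 9 and 10. Summing Manhattan distances along each leg and taking the cheapest ordering (9 → 1 → 2 → 10) gives a lower bound of 2 + 1 + 2 = 5 moves.
A route of 5 moves achieves this: 9 → 5 → 1 → 2 → 6 → 10.
Since 5 matches the lower bound, it is optimal.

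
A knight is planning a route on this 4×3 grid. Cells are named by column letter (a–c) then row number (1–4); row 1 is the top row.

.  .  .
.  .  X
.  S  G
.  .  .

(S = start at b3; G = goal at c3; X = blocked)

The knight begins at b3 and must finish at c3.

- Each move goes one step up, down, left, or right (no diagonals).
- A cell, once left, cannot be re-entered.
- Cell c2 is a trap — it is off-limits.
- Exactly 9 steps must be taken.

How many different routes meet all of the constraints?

1

Need simple routes of exactly 9 moves from b3 to c3 (Manhattan distance 1, so 4 moves are spent on a detour and 4 undoing it).
Enumerating: b3 b2 b1 a1 a2 a3 a4 b4 c4 c3.
That gives 1 route.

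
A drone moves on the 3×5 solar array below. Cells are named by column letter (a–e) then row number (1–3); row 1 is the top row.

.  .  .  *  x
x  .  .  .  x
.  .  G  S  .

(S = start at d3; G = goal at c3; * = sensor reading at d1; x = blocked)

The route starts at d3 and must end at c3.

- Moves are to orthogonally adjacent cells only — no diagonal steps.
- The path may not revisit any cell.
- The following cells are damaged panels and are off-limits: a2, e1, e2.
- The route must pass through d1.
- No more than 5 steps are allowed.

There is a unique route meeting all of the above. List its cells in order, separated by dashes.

d3 - d2 - d1 - c1 - c2 - c3

Any route must reach d1 and still end at c3 within 5 moves, so the order of the required stops is forced.
Route from d3: up 2 to d1, left 1 to c1, down 2 to c3 — 5 moves in all.
Check: all required cells visited; 5 ≤ 5 moves.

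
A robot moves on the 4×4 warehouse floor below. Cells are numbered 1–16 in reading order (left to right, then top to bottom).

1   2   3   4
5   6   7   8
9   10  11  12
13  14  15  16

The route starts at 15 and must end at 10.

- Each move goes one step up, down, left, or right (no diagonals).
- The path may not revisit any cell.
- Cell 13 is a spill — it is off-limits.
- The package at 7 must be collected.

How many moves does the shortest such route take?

Any route passes through 7 somewhere between 15 and 10. Summing Manhattan distances along the two legs (15 → 7 → 10) gives a lower bound of 2 + 2 = 4 moves.
A route of 4 moves achieves this: 15 → 11 → 7 → 6 → 10.
Since 4 matches the lower bound, it is optimal.

4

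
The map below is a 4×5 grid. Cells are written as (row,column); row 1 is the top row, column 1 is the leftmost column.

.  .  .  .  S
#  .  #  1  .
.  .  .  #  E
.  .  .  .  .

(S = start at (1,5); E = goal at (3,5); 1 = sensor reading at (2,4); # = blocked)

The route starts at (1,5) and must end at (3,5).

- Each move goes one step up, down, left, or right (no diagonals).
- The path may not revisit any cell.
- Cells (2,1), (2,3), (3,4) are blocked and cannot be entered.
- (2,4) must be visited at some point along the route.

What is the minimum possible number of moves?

4

Any route passes through (2,4) somewhere between (1,5) and (3,5). Summing Manhattan distances along the two legs ((1,5) → (2,4) → (3,5)) gives a lower bound of 2 + 2 = 4 moves.
A route of 4 moves achieves this: (1,5) → (1,4) → (2,4) → (2,5) → (3,5).
Since 4 matches the lower bound, it is optimal.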